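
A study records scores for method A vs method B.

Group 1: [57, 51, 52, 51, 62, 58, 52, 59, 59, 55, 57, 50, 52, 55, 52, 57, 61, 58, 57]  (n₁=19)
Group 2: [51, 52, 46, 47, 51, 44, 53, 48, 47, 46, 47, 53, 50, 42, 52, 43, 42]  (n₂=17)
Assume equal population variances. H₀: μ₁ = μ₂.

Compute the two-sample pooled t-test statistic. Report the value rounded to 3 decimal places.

test statistic = 6.181

x̄₁=55.526, s₁=3.642, n₁=19
x̄₂=47.882, s₂=3.773, n₂=17
s_p² = [18·3.642² + 16·3.773²]/34 = 13.7206
SE = √(s_p²·(1/19+1/17)) = 1.2366
t = (55.526−47.882)/1.2366 = 6.1813
df = 34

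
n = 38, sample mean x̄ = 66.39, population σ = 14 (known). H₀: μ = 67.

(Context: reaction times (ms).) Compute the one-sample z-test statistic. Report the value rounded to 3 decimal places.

test statistic = -0.269

SE = σ/√n = 14/√38 = 2.2711
z = (x̄−μ₀)/SE = (66.39−67)/2.2711 = -0.2686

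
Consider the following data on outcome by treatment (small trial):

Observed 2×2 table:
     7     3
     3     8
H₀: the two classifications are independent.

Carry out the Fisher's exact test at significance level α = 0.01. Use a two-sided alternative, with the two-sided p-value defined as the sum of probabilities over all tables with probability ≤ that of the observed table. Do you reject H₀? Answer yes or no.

reject H₀: no

Margins: r₁=10, r₂=11, c₁=10, c₂=11, n=21
p_obs = C(10,7)·C(11,3)/C(21,10); sum pmf over tables with pmf ≤ p_obs
p-value (two-sided) = 0.08611
At α=0.01: p ≥ α → fail to reject H₀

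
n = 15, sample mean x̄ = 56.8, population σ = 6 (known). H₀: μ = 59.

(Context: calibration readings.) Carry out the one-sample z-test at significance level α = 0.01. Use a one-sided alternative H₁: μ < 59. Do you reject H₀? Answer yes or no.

reject H₀: no

SE = σ/√n = 6/√15 = 1.5492
z = (x̄−μ₀)/SE = (56.8−59)/1.5492 = -1.4201
p-value (one-sided, H₁ less) = 0.07779
At α=0.01: p ≥ α → fail to reject H₀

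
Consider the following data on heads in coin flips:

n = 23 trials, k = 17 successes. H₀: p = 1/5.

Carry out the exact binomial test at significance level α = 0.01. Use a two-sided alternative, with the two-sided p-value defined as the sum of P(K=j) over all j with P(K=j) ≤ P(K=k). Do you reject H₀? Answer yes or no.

reject H₀: yes

Exact binomial: n=23, k=17, p₀=1/5=0.2000
P(X=j) = C(n,j)·p₀^j·(1−p₀)^(n−j); p = Σ P(X=j) over j with P(X=j) ≤ P(X=17)
p-value (two-sided) = 0.00000
At α=0.01: p < α → reject H₀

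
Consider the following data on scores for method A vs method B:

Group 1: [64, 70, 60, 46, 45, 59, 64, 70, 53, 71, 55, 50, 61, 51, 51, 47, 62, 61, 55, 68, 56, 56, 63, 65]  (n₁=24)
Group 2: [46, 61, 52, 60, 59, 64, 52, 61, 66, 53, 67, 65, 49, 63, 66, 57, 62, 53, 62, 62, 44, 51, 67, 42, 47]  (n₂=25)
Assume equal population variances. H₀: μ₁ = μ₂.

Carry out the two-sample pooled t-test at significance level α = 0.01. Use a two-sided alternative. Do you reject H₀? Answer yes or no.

x̄₁=58.458, s₁=7.757, n₁=24
x̄₂=57.240, s₂=7.710, n₂=25
s_p² = [23·7.757² + 24·7.710²]/47 = 59.7983
SE = √(s_p²·(1/24+1/25)) = 2.2099
t = (58.458−57.240)/2.2099 = 0.5513
df = 47
p-value (two-sided) = 0.58403
At α=0.01: p ≥ α → fail to reject H₀

reject H₀: no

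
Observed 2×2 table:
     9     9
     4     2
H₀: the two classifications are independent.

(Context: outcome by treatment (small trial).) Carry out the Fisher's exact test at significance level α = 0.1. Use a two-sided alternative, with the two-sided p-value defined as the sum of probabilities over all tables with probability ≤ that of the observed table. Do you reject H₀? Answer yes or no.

Margins: r₁=18, r₂=6, c₁=13, c₂=11, n=24
p_obs = C(18,9)·C(6,4)/C(24,13); sum pmf over tables with pmf ≤ p_obs
p-value (two-sided) = 0.64940
At α=0.1: p ≥ α → fail to reject H₀

reject H₀: no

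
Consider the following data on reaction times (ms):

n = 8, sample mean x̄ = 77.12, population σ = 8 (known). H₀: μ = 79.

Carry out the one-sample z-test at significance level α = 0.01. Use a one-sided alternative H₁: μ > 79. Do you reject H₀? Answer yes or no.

reject H₀: no

SE = σ/√n = 8/√8 = 2.8284
z = (x̄−μ₀)/SE = (77.12−79)/2.8284 = -0.6647
p-value (one-sided, H₁ greater) = 0.74687
At α=0.01: p ≥ α → fail to reject H₀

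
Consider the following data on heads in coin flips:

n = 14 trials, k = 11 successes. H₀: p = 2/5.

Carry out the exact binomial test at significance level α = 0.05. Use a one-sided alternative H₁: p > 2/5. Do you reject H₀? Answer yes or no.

reject H₀: yes

Exact binomial: n=14, k=11, p₀=2/5=0.4000
P(X≥11) from Σ C(n,i)·p₀^i·(1−p₀)^(n−i)
p-value (one-sided, H₁ greater) = 0.00391
At α=0.05: p < α → reject H₀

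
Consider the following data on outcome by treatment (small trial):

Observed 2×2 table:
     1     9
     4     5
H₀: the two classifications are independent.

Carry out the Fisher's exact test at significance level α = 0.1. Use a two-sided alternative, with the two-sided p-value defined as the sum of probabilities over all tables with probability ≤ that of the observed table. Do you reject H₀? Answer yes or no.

Margins: r₁=10, r₂=9, c₁=5, c₂=14, n=19
p_obs = C(10,1)·C(9,4)/C(19,5); sum pmf over tables with pmf ≤ p_obs
p-value (two-sided) = 0.14087
At α=0.1: p ≥ α → fail to reject H₀

reject H₀: no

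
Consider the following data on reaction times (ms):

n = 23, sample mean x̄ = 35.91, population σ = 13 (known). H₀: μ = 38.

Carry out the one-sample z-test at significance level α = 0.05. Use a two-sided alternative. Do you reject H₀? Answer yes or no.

SE = σ/√n = 13/√23 = 2.7107
z = (x̄−μ₀)/SE = (35.91−38)/2.7107 = -0.7710
p-value (two-sided) = 0.44069
At α=0.05: p ≥ α → fail to reject H₀

reject H₀: no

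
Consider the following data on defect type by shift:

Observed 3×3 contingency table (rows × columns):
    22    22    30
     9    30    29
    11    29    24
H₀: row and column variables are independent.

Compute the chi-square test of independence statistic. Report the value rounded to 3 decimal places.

Row totals [74, 68, 64], col totals [42, 81, 83], n=206
χ² = (22−15.09)²/15.09 + (22−29.10)²/29.10 + (30−29.82)²/29.82 + (9−13.86)²/13.86 + (30−26.74)²/26.74 + (29−27.40)²/27.40 + (11−13.05)²/13.05 + (29−25.17)²/25.17 + (24−25.79)²/25.79 = 8.1273
df = 4

test statistic = 8.127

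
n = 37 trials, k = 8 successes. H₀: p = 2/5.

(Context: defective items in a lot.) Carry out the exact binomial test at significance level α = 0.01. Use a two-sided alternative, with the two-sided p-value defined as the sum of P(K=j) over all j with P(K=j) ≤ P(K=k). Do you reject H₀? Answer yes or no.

Exact binomial: n=37, k=8, p₀=2/5=0.4000
P(X=j) = C(n,j)·p₀^j·(1−p₀)^(n−j); p = Σ P(X=j) over j with P(X=j) ≤ P(X=8)
p-value (two-sided) = 0.02783
At α=0.01: p ≥ α → fail to reject H₀

reject H₀: no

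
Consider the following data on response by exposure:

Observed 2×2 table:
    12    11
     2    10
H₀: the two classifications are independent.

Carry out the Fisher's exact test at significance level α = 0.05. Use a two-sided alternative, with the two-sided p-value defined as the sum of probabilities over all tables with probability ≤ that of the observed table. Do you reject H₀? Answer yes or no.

Margins: r₁=23, r₂=12, c₁=14, c₂=21, n=35
p_obs = C(23,12)·C(12,2)/C(35,14); sum pmf over tables with pmf ≤ p_obs
p-value (two-sided) = 0.06973
At α=0.05: p ≥ α → fail to reject H₀

reject H₀: no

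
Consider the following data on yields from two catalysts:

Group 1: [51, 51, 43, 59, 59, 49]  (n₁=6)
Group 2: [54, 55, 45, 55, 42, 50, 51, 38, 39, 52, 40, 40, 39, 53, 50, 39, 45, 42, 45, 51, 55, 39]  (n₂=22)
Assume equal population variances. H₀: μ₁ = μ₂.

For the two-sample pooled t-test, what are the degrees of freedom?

df = n₁ + n₂ − 2 = 6 + 22 − 2 = 26

degrees of freedom = 26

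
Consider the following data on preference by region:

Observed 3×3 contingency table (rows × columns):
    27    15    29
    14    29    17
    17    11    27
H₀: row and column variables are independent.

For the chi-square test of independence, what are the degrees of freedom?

df = (r−1)(c−1) = (3−1)·(3−1) = 4

degrees of freedom = 4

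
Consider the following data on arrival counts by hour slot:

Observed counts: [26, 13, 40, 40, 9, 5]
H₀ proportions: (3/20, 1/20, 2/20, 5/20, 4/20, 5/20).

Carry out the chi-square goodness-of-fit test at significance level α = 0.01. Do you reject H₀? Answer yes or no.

reject H₀: yes

n = 133; E_i = n·p_i = [19.95, 6.65, 13.30, 33.25, 26.60, 33.25]
χ² = (26−19.95)²/19.95 + (13−6.65)²/6.65 + (40−13.30)²/13.30 + (40−33.25)²/33.25 + (9−26.60)²/26.60 + (5−33.25)²/33.25 = 98.5163
df = 5
p-value (upper-tail) = 0.00000
At α=0.01: p < α → reject H₀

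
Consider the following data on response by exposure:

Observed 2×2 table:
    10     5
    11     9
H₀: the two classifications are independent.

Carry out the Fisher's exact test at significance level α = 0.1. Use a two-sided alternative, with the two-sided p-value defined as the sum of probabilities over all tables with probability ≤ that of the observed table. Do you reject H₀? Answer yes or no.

reject H₀: no

Margins: r₁=15, r₂=20, c₁=21, c₂=14, n=35
p_obs = C(15,10)·C(20,11)/C(35,21); sum pmf over tables with pmf ≤ p_obs
p-value (two-sided) = 0.72824
At α=0.1: p ≥ α → fail to reject H₀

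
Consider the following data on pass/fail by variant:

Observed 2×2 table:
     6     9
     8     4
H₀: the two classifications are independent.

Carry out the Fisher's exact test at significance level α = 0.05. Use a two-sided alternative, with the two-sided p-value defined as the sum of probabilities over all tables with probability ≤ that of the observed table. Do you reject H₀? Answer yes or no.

reject H₀: no

Margins: r₁=15, r₂=12, c₁=14, c₂=13, n=27
p_obs = C(15,6)·C(12,8)/C(27,14); sum pmf over tables with pmf ≤ p_obs
p-value (two-sided) = 0.25186
At α=0.05: p ≥ α → fail to reject H₀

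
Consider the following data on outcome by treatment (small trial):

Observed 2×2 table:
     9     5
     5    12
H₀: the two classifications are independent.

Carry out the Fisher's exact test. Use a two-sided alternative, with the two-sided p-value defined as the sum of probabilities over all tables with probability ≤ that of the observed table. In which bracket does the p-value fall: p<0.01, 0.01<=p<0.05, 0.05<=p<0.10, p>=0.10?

p-value bracket: 0.05<=p<0.10

Margins: r₁=14, r₂=17, c₁=14, c₂=17, n=31
p_obs = C(14,9)·C(17,5)/C(31,14); sum pmf over tables with pmf ≤ p_obs
p-value (two-sided) = 0.07592
→ bracket: 0.05<=p<0.10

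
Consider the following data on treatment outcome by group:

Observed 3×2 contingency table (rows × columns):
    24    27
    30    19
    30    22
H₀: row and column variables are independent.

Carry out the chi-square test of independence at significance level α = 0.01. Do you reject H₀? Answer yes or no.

reject H₀: no

Row totals [51, 49, 52], col totals [84, 68], n=152
χ² = (24−28.18)²/28.18 + (27−22.82)²/22.82 + (30−27.08)²/27.08 + (19−21.92)²/21.92 + (30−28.74)²/28.74 + (22−23.26)²/23.26 = 2.2170
df = 2
p-value (upper-tail) = 0.33006
At α=0.01: p ≥ α → fail to reject H₀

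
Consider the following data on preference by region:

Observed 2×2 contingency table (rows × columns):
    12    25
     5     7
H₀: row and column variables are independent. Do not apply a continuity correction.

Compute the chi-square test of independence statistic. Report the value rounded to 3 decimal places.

test statistic = 0.341

Row totals [37, 12], col totals [17, 32], n=49
χ² = (12−12.84)²/12.84 + (25−24.16)²/24.16 + (5−4.16)²/4.16 + (7−7.84)²/7.84 = 0.3410
df = 1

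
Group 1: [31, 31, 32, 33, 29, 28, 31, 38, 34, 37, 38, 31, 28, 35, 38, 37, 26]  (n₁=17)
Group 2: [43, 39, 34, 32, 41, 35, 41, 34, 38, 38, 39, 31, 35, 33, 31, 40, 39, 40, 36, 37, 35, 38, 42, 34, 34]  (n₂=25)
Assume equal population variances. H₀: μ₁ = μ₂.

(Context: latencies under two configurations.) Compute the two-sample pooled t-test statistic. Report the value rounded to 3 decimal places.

test statistic = -3.493

x̄₁=32.765, s₁=3.898, n₁=17
x̄₂=36.760, s₂=3.455, n₂=25
s_p² = [16·3.898² + 24·3.455²]/40 = 13.2405
SE = √(s_p²·(1/17+1/25)) = 1.1439
t = (32.765−36.760)/1.1439 = -3.4927
df = 40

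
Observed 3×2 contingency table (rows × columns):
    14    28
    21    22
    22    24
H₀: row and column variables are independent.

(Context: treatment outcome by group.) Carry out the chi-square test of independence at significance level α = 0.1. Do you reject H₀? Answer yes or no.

Row totals [42, 43, 46], col totals [57, 74], n=131
χ² = (14−18.27)²/18.27 + (28−23.73)²/23.73 + (21−18.71)²/18.71 + (22−24.29)²/24.29 + (22−20.02)²/20.02 + (24−25.98)²/25.98 = 2.6148
df = 2
p-value (upper-tail) = 0.27052
At α=0.1: p ≥ α → fail to reject H₀

reject H₀: no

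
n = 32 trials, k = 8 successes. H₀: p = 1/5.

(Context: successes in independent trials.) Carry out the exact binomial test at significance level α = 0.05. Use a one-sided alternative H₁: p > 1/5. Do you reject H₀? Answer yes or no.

Exact binomial: n=32, k=8, p₀=1/5=0.2000
P(X≥8) from Σ C(n,i)·p₀^i·(1−p₀)^(n−i)
p-value (one-sided, H₁ greater) = 0.30176
At α=0.05: p ≥ α → fail to reject H₀

reject H₀: no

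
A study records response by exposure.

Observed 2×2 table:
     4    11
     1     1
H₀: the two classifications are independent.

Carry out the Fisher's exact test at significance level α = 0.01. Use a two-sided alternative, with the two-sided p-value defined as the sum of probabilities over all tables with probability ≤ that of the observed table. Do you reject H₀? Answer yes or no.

Margins: r₁=15, r₂=2, c₁=5, c₂=12, n=17
p_obs = C(15,4)·C(2,1)/C(17,5); sum pmf over tables with pmf ≤ p_obs
p-value (two-sided) = 0.51471
At α=0.01: p ≥ α → fail to reject H₀

reject H₀: no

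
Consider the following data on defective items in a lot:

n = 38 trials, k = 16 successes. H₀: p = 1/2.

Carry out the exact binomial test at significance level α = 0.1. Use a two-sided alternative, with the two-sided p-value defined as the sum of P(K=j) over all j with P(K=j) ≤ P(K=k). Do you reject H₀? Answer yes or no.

reject H₀: no

Exact binomial: n=38, k=16, p₀=1/2=0.5000
P(X=j) = C(n,j)·p₀^j·(1−p₀)^(n−j); p = Σ P(X=j) over j with P(X=j) ≤ P(X=16)
p-value (two-sided) = 0.41769
At α=0.1: p ≥ α → fail to reject H₀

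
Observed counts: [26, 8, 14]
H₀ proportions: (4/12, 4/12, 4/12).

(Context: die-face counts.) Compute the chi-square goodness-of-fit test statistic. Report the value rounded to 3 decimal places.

n = 48; E_i = n·p_i = [16.00, 16.00, 16.00]
χ² = (26−16.00)²/16.00 + (8−16.00)²/16.00 + (14−16.00)²/16.00 = 10.5000
df = 2

test statistic = 10.500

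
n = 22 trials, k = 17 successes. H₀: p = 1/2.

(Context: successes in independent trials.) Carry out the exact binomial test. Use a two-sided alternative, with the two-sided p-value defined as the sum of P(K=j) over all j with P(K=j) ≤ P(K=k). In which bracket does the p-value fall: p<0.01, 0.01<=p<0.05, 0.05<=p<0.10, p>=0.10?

p-value bracket: 0.01<=p<0.05

Exact binomial: n=22, k=17, p₀=1/2=0.5000
P(X=j) = C(n,j)·p₀^j·(1−p₀)^(n−j); p = Σ P(X=j) over j with P(X=j) ≤ P(X=17)
p-value (two-sided) = 0.01690
→ bracket: 0.01<=p<0.05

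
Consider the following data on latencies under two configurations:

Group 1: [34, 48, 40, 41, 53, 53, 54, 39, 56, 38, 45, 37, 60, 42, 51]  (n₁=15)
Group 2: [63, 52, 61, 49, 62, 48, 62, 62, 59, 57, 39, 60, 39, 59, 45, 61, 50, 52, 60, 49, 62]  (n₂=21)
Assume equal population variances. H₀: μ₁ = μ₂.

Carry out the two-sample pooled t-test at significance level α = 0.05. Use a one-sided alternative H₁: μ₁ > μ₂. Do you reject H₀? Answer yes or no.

x̄₁=46.067, s₁=8.031, n₁=15
x̄₂=54.810, s₂=7.724, n₂=21
s_p² = [14·8.031² + 20·7.724²]/34 = 61.6521
SE = √(s_p²·(1/15+1/21)) = 2.6544
t = (46.067−54.810)/2.6544 = -3.2937
df = 34
p-value (one-sided, H₁ greater) = 0.99884
At α=0.05: p ≥ α → fail to reject H₀

reject H₀: no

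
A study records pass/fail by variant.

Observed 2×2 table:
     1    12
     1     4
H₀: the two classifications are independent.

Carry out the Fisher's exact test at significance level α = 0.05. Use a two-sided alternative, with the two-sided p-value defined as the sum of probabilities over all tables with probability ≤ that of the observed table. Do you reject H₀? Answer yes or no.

reject H₀: no

Margins: r₁=13, r₂=5, c₁=2, c₂=16, n=18
p_obs = C(13,1)·C(5,1)/C(18,2); sum pmf over tables with pmf ≤ p_obs
p-value (two-sided) = 0.49020
At α=0.05: p ≥ α → fail to reject H₀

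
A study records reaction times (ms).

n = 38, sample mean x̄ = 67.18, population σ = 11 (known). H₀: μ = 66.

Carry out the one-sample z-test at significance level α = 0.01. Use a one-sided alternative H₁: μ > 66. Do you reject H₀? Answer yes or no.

reject H₀: no

SE = σ/√n = 11/√38 = 1.7844
z = (x̄−μ₀)/SE = (67.18−66)/1.7844 = 0.6613
p-value (one-sided, H₁ greater) = 0.25422
At α=0.01: p ≥ α → fail to reject H₀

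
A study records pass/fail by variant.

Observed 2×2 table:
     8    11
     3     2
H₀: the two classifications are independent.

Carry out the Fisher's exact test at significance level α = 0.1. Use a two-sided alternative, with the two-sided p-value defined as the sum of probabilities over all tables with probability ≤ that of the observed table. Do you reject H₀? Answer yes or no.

reject H₀: no

Margins: r₁=19, r₂=5, c₁=11, c₂=13, n=24
p_obs = C(19,8)·C(5,3)/C(24,11); sum pmf over tables with pmf ≤ p_obs
p-value (two-sided) = 0.62992
At α=0.1: p ≥ α → fail to reject H₀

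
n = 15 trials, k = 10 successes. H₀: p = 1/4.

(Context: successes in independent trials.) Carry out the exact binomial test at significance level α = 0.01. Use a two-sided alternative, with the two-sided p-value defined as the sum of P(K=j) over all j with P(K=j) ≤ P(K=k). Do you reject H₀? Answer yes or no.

reject H₀: yes

Exact binomial: n=15, k=10, p₀=1/4=0.2500
P(X=j) = C(n,j)·p₀^j·(1−p₀)^(n−j); p = Σ P(X=j) over j with P(X=j) ≤ P(X=10)
p-value (two-sided) = 0.00079
At α=0.01: p < α → reject H₀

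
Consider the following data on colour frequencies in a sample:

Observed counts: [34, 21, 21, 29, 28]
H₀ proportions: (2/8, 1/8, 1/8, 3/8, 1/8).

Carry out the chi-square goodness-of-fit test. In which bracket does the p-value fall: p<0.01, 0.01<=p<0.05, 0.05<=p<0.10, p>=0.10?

n = 133; E_i = n·p_i = [33.25, 16.62, 16.62, 49.88, 16.62]
χ² = (34−33.25)²/33.25 + (21−16.62)²/16.62 + (21−16.62)²/16.62 + (29−49.88)²/49.88 + (28−16.62)²/16.62 = 18.8396
df = 4
p-value (upper-tail) = 0.00085
→ bracket: p<0.01

p-value bracket: p<0.01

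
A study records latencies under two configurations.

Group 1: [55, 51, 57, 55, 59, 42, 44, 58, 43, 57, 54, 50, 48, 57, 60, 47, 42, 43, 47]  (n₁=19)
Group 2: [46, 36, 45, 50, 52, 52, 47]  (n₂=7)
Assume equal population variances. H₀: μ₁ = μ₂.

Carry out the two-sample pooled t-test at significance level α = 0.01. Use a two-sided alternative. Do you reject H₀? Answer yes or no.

reject H₀: no

x̄₁=51.000, s₁=6.342, n₁=19
x̄₂=46.857, s₂=5.551, n₂=7
s_p² = [18·6.342² + 6·5.551²]/24 = 37.8690
SE = √(s_p²·(1/19+1/7)) = 2.7208
t = (51.000−46.857)/2.7208 = 1.5226
df = 24
p-value (two-sided) = 0.14092
At α=0.01: p ≥ α → fail to reject H₀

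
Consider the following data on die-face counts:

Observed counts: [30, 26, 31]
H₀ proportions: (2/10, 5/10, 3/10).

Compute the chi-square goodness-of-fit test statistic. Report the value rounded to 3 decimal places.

n = 87; E_i = n·p_i = [17.40, 43.50, 26.10]
χ² = (30−17.40)²/17.40 + (26−43.50)²/43.50 + (31−26.10)²/26.10 = 17.0843
df = 2

test statistic = 17.084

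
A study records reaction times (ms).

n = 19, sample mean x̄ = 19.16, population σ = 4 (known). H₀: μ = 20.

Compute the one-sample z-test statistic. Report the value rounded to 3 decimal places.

test statistic = -0.915

SE = σ/√n = 4/√19 = 0.9177
z = (x̄−μ₀)/SE = (19.16−20)/0.9177 = -0.9154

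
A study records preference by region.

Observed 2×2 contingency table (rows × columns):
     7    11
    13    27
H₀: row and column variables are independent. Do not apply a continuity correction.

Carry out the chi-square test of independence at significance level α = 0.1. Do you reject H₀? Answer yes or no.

Row totals [18, 40], col totals [20, 38], n=58
χ² = (7−6.21)²/6.21 + (11−11.79)²/11.79 + (13−13.79)²/13.79 + (27−26.21)²/26.21 = 0.2243
df = 1
p-value (upper-tail) = 0.63580
At α=0.1: p ≥ α → fail to reject H₀

reject H₀: no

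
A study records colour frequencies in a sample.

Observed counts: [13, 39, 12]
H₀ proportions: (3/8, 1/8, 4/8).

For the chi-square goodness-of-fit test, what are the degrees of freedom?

df = k − 1 = 3 − 1 = 2

degrees of freedom = 2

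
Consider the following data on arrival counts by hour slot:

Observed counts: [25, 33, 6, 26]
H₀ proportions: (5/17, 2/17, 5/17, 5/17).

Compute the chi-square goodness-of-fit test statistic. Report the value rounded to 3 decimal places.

n = 90; E_i = n·p_i = [26.47, 10.59, 26.47, 26.47]
χ² = (25−26.47)²/26.47 + (33−10.59)²/10.59 + (6−26.47)²/26.47 + (26−26.47)²/26.47 = 63.3589
df = 3

test statistic = 63.359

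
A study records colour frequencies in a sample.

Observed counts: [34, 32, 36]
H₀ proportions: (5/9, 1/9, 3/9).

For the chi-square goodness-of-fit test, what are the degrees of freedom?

degrees of freedom = 2

df = k − 1 = 3 − 1 = 2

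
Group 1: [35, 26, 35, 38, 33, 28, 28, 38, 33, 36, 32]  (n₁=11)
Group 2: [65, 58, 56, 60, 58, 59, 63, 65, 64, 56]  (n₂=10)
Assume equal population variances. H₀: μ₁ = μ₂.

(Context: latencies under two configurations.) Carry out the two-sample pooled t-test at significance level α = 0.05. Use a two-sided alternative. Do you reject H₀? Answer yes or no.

x̄₁=32.909, s₁=4.085, n₁=11
x̄₂=60.400, s₂=3.565, n₂=10
s_p² = [10·4.085² + 9·3.565²]/19 = 14.8057
SE = √(s_p²·(1/11+1/10)) = 1.6812
t = (32.909−60.400)/1.6812 = -16.3516
df = 19
p-value (two-sided) = 0.00000
At α=0.05: p < α → reject H₀

reject H₀: yes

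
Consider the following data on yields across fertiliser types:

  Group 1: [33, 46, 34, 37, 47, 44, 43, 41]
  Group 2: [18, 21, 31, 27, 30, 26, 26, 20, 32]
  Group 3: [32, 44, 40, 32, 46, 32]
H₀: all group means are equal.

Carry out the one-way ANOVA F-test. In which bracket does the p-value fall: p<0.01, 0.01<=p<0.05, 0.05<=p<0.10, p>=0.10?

p-value bracket: p<0.01

Group means [40.62, 25.67, 37.67], grand mean 34.000
SSB = Σnᵢ(x̄ᵢ−x̄)² = 1056.792; SSW = ΣΣ(x−x̄ᵢ)² = 615.208
MSB = 1056.792/2 = 528.3958; MSW = 615.208/20 = 30.7604
F = MSB/MSW = 17.1778
df = (2, 20)
p-value (upper-tail) = 0.00005
→ bracket: p<0.01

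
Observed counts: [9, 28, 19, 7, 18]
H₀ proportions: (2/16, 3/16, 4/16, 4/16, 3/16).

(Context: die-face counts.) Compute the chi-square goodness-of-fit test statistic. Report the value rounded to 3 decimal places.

n = 81; E_i = n·p_i = [10.12, 15.19, 20.25, 20.25, 15.19]
χ² = (9−10.12)²/10.12 + (28−15.19)²/15.19 + (19−20.25)²/20.25 + (7−20.25)²/20.25 + (18−15.19)²/15.19 = 20.2016
df = 4

test statistic = 20.202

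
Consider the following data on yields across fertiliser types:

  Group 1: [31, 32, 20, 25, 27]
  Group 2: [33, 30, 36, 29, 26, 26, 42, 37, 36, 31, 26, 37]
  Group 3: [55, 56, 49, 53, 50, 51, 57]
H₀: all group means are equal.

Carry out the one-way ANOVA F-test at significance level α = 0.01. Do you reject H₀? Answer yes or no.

Group means [27.00, 32.42, 53.00], grand mean 37.292
SSB = Σnᵢ(x̄ᵢ−x̄)² = 2542.042; SSW = ΣΣ(x−x̄ᵢ)² = 454.917
MSB = 2542.042/2 = 1271.0208; MSW = 454.917/21 = 21.6627
F = MSB/MSW = 58.6732
df = (2, 21)
p-value (upper-tail) = 0.00000
At α=0.01: p < α → reject H₀

reject H₀: yes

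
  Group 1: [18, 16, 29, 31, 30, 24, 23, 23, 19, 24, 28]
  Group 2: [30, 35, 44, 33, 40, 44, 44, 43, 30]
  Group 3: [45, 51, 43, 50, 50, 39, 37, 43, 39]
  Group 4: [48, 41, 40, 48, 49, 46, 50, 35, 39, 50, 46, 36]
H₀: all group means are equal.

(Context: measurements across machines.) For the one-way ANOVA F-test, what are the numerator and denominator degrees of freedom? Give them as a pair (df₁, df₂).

k = 4 groups, N = 41 total
df = (k−1, N−k) = (4−1, 41−4) = (3, 37)

degrees of freedom = [3, 37]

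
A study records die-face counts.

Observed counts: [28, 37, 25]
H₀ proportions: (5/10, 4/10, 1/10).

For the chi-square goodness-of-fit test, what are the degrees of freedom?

degrees of freedom = 2

df = k − 1 = 3 − 1 = 2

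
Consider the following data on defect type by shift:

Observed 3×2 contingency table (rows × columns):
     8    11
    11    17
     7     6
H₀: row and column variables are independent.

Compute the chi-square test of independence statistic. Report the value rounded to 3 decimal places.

test statistic = 0.784

Row totals [19, 28, 13], col totals [26, 34], n=60
χ² = (8−8.23)²/8.23 + (11−10.77)²/10.77 + (11−12.13)²/12.13 + (17−15.87)²/15.87 + (7−5.63)²/5.63 + (6−7.37)²/7.37 = 0.7836
df = 2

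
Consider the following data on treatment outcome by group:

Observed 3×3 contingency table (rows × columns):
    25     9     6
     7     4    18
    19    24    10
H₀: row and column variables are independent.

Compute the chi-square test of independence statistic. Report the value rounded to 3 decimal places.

Row totals [40, 29, 53], col totals [51, 37, 34], n=122
χ² = (25−16.72)²/16.72 + (9−12.13)²/12.13 + (6−11.15)²/11.15 + (7−12.12)²/12.12 + (4−8.80)²/8.80 + (18−8.08)²/8.08 + (19−22.16)²/22.16 + (24−16.07)²/16.07 + (10−14.77)²/14.77 = 30.1330
df = 4

test statistic = 30.133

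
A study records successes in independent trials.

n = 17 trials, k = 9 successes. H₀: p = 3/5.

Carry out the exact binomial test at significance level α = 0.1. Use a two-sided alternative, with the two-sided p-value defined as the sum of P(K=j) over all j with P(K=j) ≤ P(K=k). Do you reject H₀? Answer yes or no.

reject H₀: no

Exact binomial: n=17, k=9, p₀=3/5=0.6000
P(X=j) = C(n,j)·p₀^j·(1−p₀)^(n−j); p = Σ P(X=j) over j with P(X=j) ≤ P(X=9)
p-value (two-sided) = 0.62342
At α=0.1: p ≥ α → fail to reject H₀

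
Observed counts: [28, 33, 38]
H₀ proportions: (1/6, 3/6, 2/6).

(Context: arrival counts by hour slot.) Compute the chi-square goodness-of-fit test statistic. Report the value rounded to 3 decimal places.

test statistic = 14.273

n = 99; E_i = n·p_i = [16.50, 49.50, 33.00]
χ² = (28−16.50)²/16.50 + (33−49.50)²/49.50 + (38−33.00)²/33.00 = 14.2727
df = 2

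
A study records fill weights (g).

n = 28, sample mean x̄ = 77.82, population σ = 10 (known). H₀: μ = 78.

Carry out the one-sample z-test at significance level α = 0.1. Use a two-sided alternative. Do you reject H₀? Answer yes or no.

reject H₀: no

SE = σ/√n = 10/√28 = 1.8898
z = (x̄−μ₀)/SE = (77.82−78)/1.8898 = -0.0952
p-value (two-sided) = 0.92412
At α=0.1: p ≥ α → fail to reject H₀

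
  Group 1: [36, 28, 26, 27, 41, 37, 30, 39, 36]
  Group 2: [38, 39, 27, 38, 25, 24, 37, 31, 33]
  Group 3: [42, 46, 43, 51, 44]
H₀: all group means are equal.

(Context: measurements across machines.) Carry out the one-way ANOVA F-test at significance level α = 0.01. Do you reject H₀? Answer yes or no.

Group means [33.33, 32.44, 45.20], grand mean 35.565
SSB = Σnᵢ(x̄ᵢ−x̄)² = 596.630; SSW = ΣΣ(x−x̄ᵢ)² = 587.022
MSB = 596.630/2 = 298.3150; MSW = 587.022/20 = 29.3511
F = MSB/MSW = 10.1637
df = (2, 20)
p-value (upper-tail) = 0.00090
At α=0.01: p < α → reject H₀

reject H₀: yes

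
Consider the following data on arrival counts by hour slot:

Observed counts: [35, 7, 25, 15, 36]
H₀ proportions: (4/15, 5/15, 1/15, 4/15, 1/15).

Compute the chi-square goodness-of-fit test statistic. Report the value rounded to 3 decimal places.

n = 118; E_i = n·p_i = [31.47, 39.33, 7.87, 31.47, 7.87]
χ² = (35−31.47)²/31.47 + (7−39.33)²/39.33 + (25−7.87)²/7.87 + (15−31.47)²/31.47 + (36−7.87)²/7.87 = 173.5212
df = 4

test statistic = 173.521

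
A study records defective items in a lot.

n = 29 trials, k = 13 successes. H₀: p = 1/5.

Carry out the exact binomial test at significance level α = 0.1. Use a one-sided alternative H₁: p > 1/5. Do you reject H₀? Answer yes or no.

Exact binomial: n=29, k=13, p₀=1/5=0.2000
P(X≥13) from Σ C(n,i)·p₀^i·(1−p₀)^(n−i)
p-value (one-sided, H₁ greater) = 0.00215
At α=0.1: p < α → reject H₀

reject H₀: yes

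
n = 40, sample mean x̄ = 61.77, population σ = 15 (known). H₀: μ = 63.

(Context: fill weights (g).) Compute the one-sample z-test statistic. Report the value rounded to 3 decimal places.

test statistic = -0.519

SE = σ/√n = 15/√40 = 2.3717
z = (x̄−μ₀)/SE = (61.77−63)/2.3717 = -0.5186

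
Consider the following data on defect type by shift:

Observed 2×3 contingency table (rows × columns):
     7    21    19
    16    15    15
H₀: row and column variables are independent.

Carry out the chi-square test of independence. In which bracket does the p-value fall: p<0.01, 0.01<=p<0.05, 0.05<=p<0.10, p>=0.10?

Row totals [47, 46], col totals [23, 36, 34], n=93
χ² = (7−11.62)²/11.62 + (21−18.19)²/18.19 + (19−17.18)²/17.18 + (16−11.38)²/11.38 + (15−17.81)²/17.81 + (15−16.82)²/16.82 = 4.9822
df = 2
p-value (upper-tail) = 0.08282
→ bracket: 0.05<=p<0.10

p-value bracket: 0.05<=p<0.10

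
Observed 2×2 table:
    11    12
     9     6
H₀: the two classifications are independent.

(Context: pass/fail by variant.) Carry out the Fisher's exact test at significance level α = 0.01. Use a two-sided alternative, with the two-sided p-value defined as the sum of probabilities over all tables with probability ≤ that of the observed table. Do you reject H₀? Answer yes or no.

reject H₀: no

Margins: r₁=23, r₂=15, c₁=20, c₂=18, n=38
p_obs = C(23,11)·C(15,9)/C(38,20); sum pmf over tables with pmf ≤ p_obs
p-value (two-sided) = 0.52163
At α=0.01: p ≥ α → fail to reject H₀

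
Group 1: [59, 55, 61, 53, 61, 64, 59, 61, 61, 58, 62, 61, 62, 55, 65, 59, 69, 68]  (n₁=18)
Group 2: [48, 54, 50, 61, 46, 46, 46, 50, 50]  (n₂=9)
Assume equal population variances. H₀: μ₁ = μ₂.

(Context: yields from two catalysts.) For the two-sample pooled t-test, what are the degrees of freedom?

df = n₁ + n₂ − 2 = 18 + 9 − 2 = 25

degrees of freedom = 25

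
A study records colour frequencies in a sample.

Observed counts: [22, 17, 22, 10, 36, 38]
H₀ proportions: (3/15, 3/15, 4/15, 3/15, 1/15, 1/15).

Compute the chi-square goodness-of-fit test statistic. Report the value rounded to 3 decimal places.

test statistic = 181.069

n = 145; E_i = n·p_i = [29.00, 29.00, 38.67, 29.00, 9.67, 9.67]
χ² = (22−29.00)²/29.00 + (17−29.00)²/29.00 + (22−38.67)²/38.67 + (10−29.00)²/29.00 + (36−9.67)²/9.67 + (38−9.67)²/9.67 = 181.0690
df = 5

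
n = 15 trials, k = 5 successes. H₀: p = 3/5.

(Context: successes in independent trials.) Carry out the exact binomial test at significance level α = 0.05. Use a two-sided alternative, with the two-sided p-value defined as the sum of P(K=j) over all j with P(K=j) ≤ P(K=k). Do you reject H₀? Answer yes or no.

reject H₀: no

Exact binomial: n=15, k=5, p₀=3/5=0.6000
P(X=j) = C(n,j)·p₀^j·(1−p₀)^(n−j); p = Σ P(X=j) over j with P(X=j) ≤ P(X=5)
p-value (two-sided) = 0.06095
At α=0.05: p ≥ α → fail to reject H₀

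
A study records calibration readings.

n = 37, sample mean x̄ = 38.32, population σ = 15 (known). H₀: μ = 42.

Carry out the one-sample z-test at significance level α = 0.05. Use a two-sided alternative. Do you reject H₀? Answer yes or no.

SE = σ/√n = 15/√37 = 2.4660
z = (x̄−μ₀)/SE = (38.32−42)/2.4660 = -1.4923
p-value (two-sided) = 0.13562
At α=0.05: p ≥ α → fail to reject H₀

reject H₀: no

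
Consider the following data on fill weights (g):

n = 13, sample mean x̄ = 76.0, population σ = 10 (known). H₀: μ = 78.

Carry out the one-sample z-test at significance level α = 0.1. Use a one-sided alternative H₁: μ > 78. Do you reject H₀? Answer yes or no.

SE = σ/√n = 10/√13 = 2.7735
z = (x̄−μ₀)/SE = (76.0−78)/2.7735 = -0.7211
p-value (one-sided, H₁ greater) = 0.76458
At α=0.1: p ≥ α → fail to reject H₀

reject H₀: no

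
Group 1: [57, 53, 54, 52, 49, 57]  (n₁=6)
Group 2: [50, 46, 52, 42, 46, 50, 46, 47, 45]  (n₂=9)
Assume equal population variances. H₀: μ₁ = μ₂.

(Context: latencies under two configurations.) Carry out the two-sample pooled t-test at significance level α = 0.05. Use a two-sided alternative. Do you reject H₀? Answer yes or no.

reject H₀: yes

x̄₁=53.667, s₁=3.077, n₁=6
x̄₂=47.111, s₂=3.060, n₂=9
s_p² = [5·3.077² + 8·3.060²]/13 = 9.4017
SE = √(s_p²·(1/6+1/9)) = 1.6160
t = (53.667−47.111)/1.6160 = 4.0566
df = 13
p-value (two-sided) = 0.00136
At α=0.05: p < α → reject H₀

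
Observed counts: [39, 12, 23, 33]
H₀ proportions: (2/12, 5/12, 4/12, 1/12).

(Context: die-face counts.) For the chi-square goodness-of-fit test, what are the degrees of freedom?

df = k − 1 = 4 − 1 = 3

degrees of freedom = 3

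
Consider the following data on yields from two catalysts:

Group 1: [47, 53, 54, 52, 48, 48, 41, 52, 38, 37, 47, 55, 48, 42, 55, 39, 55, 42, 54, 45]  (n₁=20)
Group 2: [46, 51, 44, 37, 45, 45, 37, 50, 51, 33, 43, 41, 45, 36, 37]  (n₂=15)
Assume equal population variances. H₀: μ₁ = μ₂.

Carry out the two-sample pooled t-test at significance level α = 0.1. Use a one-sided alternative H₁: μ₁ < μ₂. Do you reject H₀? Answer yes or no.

reject H₀: no

x̄₁=47.600, s₁=6.099, n₁=20
x̄₂=42.733, s₂=5.725, n₂=15
s_p² = [19·6.099² + 14·5.725²]/33 = 35.3253
SE = √(s_p²·(1/20+1/15)) = 2.0301
t = (47.600−42.733)/2.0301 = 2.3973
df = 33
p-value (one-sided, H₁ less) = 0.98883
At α=0.1: p ≥ α → fail to reject H₀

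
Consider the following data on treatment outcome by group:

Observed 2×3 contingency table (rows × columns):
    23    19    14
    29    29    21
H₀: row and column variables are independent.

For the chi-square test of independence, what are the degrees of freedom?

df = (r−1)(c−1) = (2−1)·(3−1) = 2

degrees of freedom = 2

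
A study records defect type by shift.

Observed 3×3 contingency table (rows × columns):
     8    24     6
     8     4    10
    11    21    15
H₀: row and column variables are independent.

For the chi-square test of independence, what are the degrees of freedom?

df = (r−1)(c−1) = (3−1)·(3−1) = 4

degrees of freedom = 4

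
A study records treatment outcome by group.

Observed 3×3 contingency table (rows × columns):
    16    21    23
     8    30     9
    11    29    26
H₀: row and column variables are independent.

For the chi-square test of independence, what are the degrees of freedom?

degrees of freedom = 4

df = (r−1)(c−1) = (3−1)·(3−1) = 4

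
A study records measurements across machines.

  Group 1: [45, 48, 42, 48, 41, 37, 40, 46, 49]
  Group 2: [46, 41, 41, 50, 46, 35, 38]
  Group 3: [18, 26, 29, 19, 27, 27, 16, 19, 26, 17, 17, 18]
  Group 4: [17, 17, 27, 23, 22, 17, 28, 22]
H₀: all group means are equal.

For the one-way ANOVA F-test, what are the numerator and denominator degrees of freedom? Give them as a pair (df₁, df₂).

k = 4 groups, N = 36 total
df = (k−1, N−k) = (4−1, 36−4) = (3, 32)

degrees of freedom = [3, 32]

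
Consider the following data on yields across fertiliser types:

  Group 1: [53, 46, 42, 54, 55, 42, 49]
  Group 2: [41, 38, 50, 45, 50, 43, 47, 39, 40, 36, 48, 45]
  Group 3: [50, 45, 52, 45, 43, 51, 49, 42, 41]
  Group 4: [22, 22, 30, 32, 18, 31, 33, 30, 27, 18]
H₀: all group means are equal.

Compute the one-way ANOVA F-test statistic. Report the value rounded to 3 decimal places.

Group means [48.71, 43.50, 46.44, 26.30], grand mean 40.632
SSB = Σnᵢ(x̄ᵢ−x̄)² = 2914.091; SSW = ΣΣ(x−x̄ᵢ)² = 868.751
MSB = 2914.091/3 = 971.3638; MSW = 868.751/34 = 25.5515
F = MSB/MSW = 38.0159
df = (3, 34)

test statistic = 38.016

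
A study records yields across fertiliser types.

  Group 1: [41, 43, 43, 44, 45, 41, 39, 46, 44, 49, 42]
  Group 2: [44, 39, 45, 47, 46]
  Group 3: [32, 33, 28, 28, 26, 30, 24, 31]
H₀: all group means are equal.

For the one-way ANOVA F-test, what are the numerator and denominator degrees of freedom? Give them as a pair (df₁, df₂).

k = 3 groups, N = 24 total
df = (k−1, N−k) = (3−1, 24−3) = (2, 21)

degrees of freedom = [2, 21]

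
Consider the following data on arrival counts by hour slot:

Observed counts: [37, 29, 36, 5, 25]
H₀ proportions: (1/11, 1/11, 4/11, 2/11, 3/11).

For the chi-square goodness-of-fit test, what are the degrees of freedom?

degrees of freedom = 4

df = k − 1 = 5 − 1 = 4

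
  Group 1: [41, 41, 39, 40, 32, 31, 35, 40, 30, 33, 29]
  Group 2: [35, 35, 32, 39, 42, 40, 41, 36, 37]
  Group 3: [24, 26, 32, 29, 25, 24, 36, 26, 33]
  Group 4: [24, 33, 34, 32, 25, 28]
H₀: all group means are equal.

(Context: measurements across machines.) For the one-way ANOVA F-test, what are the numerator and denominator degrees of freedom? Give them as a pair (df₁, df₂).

degrees of freedom = [3, 31]

k = 4 groups, N = 35 total
df = (k−1, N−k) = (4−1, 35−4) = (3, 31)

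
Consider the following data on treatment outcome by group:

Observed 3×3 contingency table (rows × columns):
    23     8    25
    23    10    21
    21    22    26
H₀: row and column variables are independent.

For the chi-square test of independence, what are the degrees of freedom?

degrees of freedom = 4

df = (r−1)(c−1) = (3−1)·(3−1) = 4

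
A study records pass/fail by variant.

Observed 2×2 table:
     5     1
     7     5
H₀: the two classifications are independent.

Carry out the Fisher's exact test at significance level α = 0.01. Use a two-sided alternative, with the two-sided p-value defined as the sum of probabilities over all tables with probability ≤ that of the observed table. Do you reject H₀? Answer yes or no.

reject H₀: no

Margins: r₁=6, r₂=12, c₁=12, c₂=6, n=18
p_obs = C(6,5)·C(12,7)/C(18,12); sum pmf over tables with pmf ≤ p_obs
p-value (two-sided) = 0.60003
At α=0.01: p ≥ α → fail to reject H₀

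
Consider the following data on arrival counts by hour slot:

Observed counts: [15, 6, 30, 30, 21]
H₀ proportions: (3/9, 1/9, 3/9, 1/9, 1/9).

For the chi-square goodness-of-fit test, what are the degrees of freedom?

degrees of freedom = 4

df = k − 1 = 5 − 1 = 4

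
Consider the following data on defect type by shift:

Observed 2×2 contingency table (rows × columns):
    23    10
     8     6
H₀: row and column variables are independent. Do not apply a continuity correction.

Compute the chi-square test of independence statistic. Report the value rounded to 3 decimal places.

Row totals [33, 14], col totals [31, 16], n=47
χ² = (23−21.77)²/21.77 + (10−11.23)²/11.23 + (8−9.23)²/9.23 + (6−4.77)²/4.77 = 0.6900
df = 1

test statistic = 0.690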